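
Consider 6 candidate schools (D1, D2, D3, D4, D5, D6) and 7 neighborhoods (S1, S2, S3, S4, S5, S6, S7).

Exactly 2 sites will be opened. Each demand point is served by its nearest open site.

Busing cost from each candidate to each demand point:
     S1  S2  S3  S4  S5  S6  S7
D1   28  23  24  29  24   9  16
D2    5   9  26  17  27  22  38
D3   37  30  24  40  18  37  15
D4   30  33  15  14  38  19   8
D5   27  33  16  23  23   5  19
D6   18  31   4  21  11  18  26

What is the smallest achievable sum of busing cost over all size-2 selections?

90

Open {D2, D6}.
  S1→D2 5, S2→D2 9, S3→D6 4, S4→D2 17, S5→D6 11, S6→D6 18, S7→D6 26  ⇒ total 90.
Compare {D2, D5}: total 94.
Compare {D2, D4}: total 97.
No size-2 selection does better; minimum is 90.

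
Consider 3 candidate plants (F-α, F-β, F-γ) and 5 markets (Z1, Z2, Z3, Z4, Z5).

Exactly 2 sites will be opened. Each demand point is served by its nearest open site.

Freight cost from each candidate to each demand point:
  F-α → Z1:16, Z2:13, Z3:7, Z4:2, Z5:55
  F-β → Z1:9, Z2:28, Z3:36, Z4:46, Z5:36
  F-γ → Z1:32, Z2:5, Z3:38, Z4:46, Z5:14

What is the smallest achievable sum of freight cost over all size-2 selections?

Open {F-α, F-γ}.
  Z1→F-α 16, Z2→F-γ 5, Z3→F-α 7, Z4→F-α 2, Z5→F-γ 14  ⇒ total 44.
Compare {F-α, F-β}: total 67.
Compare {F-β, F-γ}: total 110.

44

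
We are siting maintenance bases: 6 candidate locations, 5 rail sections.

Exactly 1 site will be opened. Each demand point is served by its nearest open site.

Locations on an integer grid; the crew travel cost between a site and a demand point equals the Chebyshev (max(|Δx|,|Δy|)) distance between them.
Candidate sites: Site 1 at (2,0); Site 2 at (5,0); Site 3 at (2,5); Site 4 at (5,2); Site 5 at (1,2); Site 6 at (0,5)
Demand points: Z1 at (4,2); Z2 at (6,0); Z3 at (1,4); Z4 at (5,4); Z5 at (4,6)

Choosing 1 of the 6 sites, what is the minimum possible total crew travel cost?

13

Open {Site 4}.
  Z1→Site 4 1, Z2→Site 4 2, Z3→Site 4 4, Z4→Site 4 2, Z5→Site 4 4  ⇒ total 13.
Compare {Site 3}: total 14.
Compare {Site 2}: total 17.
No size-1 selection does better; minimum is 13.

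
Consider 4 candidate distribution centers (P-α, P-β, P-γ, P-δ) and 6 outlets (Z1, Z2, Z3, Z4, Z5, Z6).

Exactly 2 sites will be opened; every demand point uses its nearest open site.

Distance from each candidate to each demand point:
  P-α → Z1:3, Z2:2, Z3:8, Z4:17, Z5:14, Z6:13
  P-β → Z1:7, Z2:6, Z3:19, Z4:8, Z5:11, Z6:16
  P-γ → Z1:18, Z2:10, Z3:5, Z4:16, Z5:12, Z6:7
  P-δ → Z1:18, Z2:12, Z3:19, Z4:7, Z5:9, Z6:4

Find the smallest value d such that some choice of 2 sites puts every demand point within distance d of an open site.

9

Open {P-α, P-δ}.
  Farthest demand point is Z5 at distance 9 (to P-δ); all others are ≤ 9.
With {P-β, P-γ} the worst case is 11.
With {P-α, P-β} the worst case is 13.
No size-2 selection achieves below 9.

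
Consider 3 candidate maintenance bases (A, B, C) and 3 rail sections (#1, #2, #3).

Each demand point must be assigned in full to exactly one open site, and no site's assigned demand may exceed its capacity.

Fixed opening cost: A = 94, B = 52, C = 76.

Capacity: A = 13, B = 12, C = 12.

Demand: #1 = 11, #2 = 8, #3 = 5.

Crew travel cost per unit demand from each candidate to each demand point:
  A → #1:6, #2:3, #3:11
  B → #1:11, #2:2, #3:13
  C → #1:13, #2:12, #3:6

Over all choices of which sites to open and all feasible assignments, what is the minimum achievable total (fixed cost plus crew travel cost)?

Open {A, B, C}; cheapest assignment that respects the capacities:
  A (cap 13, load 11): #1 — cost 11×6 = 66
  B (cap 12, load 8): #2 — cost 8×2 = 16
  C (cap 12, load 5): #3 — cost 5×6 = 30
  Shipping 112, fixed 222 → total 334.
  Any other capacity-feasible assignment to {A, B, C} ships for at least 112.
Compare {A, B}: its best feasible assignment gives total 346.
Compare {A, C}: its best feasible assignment gives total 392.
Every other set of open sites that can feasibly serve all demand totals ≥ 346 even under its best assignment. Minimum: 334.

334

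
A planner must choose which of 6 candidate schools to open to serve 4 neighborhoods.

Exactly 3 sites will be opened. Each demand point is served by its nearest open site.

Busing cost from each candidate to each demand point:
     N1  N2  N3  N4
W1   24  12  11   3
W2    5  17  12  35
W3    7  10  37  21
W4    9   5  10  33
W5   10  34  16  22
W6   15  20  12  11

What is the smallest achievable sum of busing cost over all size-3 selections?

Open {W1, W2, W4}.
  N1→W2 5, N2→W4 5, N3→W4 10, N4→W1 3  ⇒ total 23.
Compare {W1, W3, W4}: total 25.
Compare {W1, W4, W5}: total 27.
No size-3 selection does better; minimum is 23.

23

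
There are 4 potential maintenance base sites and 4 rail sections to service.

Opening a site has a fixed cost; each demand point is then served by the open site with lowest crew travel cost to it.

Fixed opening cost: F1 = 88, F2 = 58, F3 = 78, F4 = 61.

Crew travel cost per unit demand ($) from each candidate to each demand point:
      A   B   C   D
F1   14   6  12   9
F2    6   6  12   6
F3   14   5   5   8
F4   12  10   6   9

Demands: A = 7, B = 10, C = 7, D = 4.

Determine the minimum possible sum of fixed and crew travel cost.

268

Open {F2}: assign each demand point to its cheapest open site.
  A→F2 7×6=42, B→F2 10×6=60, C→F2 7×12=84, D→F2 4×6=24
  crew travel cost 210, fixed 58 → total 268.
Compare {F2, F3}: crew travel cost 151 + fixed 136 = 287.
Compare {F2, F4}: crew travel cost 168 + fixed 119 = 287.
Compare {F3}: crew travel cost 215 + fixed 78 = 293.
All other subsets cost ≥ 287. Minimum total cost: 268.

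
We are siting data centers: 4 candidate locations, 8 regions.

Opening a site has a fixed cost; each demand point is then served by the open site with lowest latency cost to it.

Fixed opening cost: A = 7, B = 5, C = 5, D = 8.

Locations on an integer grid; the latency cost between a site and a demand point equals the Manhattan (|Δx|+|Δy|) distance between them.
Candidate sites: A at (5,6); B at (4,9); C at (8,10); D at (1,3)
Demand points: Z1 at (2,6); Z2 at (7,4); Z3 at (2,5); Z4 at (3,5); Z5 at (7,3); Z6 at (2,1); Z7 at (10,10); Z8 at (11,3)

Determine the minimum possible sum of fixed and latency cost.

Open {A, C}: assign each demand point to its cheapest open site.
  Z1→A 3, Z2→A 4, Z3→A 4, Z4→A 3, Z5→A 5, Z6→A 8, Z7→C 2, Z8→A 9
  latency cost 38, fixed 12 → total 50.
Compare {A}: latency cost 45 + fixed 7 = 52.
Compare {C, D}: latency cost 39 + fixed 13 = 52.
Compare {A, C, D}: latency cost 32 + fixed 20 = 52.
All other subsets cost ≥ 52. Minimum total cost: 50.

50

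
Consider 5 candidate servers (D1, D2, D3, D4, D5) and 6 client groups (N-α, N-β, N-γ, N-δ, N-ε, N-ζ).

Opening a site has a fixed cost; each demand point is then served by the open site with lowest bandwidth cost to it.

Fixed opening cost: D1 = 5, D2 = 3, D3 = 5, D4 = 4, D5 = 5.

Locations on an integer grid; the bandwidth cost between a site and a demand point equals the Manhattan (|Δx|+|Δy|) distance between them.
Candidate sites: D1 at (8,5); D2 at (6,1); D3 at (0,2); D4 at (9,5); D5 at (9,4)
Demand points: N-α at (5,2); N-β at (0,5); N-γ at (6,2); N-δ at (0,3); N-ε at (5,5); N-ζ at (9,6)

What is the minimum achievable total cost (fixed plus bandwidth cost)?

Open {D2, D3, D4}: assign each demand point to its cheapest open site.
  N-α→D2 2, N-β→D3 3, N-γ→D2 1, N-δ→D3 1, N-ε→D4 4, N-ζ→D4 1
  bandwidth cost 12, fixed 12 → total 24.
Compare {D1, D2, D3}: bandwidth cost 12 + fixed 13 = 25.
Compare {D2, D3, D5}: bandwidth cost 14 + fixed 13 = 27.
Compare {D2, D3}: bandwidth cost 20 + fixed 8 = 28.
All other subsets cost ≥ 25. Minimum total cost: 24.

24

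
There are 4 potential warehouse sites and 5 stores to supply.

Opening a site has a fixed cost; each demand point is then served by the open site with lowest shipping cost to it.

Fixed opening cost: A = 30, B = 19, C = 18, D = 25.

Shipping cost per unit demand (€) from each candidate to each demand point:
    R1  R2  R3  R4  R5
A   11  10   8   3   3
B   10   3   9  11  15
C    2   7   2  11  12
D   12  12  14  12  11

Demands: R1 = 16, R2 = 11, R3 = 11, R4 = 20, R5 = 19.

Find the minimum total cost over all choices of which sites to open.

271

Open {A, B, C}: assign each demand point to its cheapest open site.
  R1→C 16×2=32, R2→B 11×3=33, R3→C 11×2=22, R4→A 20×3=60, R5→A 19×3=57
  shipping cost 204, fixed 67 → total 271.
Compare {A, C}: shipping cost 248 + fixed 48 = 296.
Compare {A, B, C, D}: shipping cost 204 + fixed 92 = 296.
Compare {A, C, D}: shipping cost 248 + fixed 73 = 321.
All other subsets cost ≥ 296. Minimum total cost: 271.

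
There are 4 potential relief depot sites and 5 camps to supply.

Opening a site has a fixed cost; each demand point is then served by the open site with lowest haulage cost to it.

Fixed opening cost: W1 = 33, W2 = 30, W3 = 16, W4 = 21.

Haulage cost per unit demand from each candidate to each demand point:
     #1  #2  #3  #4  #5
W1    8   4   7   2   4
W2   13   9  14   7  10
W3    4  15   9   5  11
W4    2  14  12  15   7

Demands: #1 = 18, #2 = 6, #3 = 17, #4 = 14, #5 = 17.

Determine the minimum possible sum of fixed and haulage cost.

329

Open {W1, W4}: assign each demand point to its cheapest open site.
  #1→W4 18×2=36, #2→W1 6×4=24, #3→W1 17×7=119, #4→W1 14×2=28, #5→W1 17×4=68
  haulage cost 275, fixed 54 → total 329.
Compare {W1, W3, W4}: haulage cost 275 + fixed 70 = 345.
Compare {W1, W2, W4}: haulage cost 275 + fixed 84 = 359.
Compare {W1, W3}: haulage cost 311 + fixed 49 = 360.
All other subsets cost ≥ 345. Minimum total cost: 329.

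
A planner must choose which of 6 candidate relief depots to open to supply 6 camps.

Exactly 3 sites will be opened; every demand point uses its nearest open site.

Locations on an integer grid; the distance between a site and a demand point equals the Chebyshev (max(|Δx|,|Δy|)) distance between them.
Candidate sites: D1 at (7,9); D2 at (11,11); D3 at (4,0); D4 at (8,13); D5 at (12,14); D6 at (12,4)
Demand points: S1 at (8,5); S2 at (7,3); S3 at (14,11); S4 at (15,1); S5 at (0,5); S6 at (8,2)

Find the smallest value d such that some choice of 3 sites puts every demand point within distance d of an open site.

5

Open {D2, D3, D6}.
  Farthest demand point is S5 at distance 5 (to D3); all others are ≤ 5.
With {D3, D5, D6} the worst case is 5.
With {D3, D4, D6} the worst case is 6.
No size-3 selection achieves below 5.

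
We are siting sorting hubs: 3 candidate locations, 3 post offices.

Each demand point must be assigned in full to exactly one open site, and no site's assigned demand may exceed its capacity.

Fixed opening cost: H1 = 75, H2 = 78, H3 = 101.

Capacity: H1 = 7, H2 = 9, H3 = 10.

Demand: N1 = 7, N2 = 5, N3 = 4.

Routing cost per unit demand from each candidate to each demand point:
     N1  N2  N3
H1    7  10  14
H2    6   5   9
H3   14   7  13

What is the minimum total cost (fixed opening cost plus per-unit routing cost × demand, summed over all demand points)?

263

Open {H1, H2}; cheapest assignment that respects the capacities:
  H1 (cap 7, load 7): N1 — cost 7×7 = 49
  H2 (cap 9, load 9): N2, N3 — cost 5×5 + 4×9 = 61
  Shipping 110, fixed 153 → total 263.
  Any other capacity-feasible assignment to {H1, H2} ships for at least 110.
Compare {H2, H3}: its best feasible assignment gives total 308.
Compare {H1, H3}: its best feasible assignment gives total 312.
Every other set of open sites that can feasibly serve all demand totals ≥ 308 even under its best assignment. Minimum: 263.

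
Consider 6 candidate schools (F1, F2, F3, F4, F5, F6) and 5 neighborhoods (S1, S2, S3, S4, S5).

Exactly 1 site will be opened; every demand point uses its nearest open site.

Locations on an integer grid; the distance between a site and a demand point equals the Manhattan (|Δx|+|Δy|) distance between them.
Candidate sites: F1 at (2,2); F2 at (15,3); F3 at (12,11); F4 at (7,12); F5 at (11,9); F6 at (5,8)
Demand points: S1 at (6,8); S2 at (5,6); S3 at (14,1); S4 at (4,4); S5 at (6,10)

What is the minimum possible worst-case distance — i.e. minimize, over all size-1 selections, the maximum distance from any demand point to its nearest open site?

12

Open {F5}.
  Farthest demand point is S4 at distance 12 (to F5); all others are ≤ 12.
With {F1} the worst case is 13.
With {F3} the worst case is 15.
No size-1 selection achieves below 12.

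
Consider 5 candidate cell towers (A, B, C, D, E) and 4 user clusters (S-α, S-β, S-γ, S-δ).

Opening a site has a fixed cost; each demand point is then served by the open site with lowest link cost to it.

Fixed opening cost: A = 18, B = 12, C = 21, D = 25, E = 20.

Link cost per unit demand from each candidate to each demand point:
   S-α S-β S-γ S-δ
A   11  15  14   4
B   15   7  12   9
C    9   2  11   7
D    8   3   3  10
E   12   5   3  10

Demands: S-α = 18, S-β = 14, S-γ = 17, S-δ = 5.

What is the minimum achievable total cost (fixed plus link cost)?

Open {A, D}: assign each demand point to its cheapest open site.
  S-α→D 18×8=144, S-β→D 14×3=42, S-γ→D 17×3=51, S-δ→A 5×4=20
  link cost 257, fixed 43 → total 300.
Compare {C, D}: link cost 258 + fixed 46 = 304.
Compare {A, C, D}: link cost 243 + fixed 64 = 307.
Compare {D}: link cost 287 + fixed 25 = 312.
All other subsets cost ≥ 304. Minimum total cost: 300.

300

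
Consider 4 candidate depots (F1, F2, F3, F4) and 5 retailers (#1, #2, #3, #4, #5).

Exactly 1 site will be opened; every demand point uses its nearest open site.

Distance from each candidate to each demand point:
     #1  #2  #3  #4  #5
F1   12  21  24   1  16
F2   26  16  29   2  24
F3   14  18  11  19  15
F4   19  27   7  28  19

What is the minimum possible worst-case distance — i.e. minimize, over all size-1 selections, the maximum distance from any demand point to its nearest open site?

Open {F3}.
  Farthest demand point is #4 at distance 19 (to F3); all others are ≤ 19.
With {F1} the worst case is 24.
With {F4} the worst case is 28.
No size-1 selection achieves below 19.

19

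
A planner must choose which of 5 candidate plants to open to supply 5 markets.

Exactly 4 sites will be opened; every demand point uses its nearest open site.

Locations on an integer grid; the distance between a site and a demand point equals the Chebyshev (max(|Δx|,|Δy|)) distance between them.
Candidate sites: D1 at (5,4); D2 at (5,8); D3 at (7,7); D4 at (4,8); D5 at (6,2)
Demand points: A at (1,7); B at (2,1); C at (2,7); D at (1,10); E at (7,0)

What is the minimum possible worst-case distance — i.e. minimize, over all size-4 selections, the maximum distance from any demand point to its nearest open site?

3

Open {D1, D2, D4, D5}.
  Farthest demand point is A at distance 3 (to D4); all others are ≤ 3.
With {D1, D3, D4, D5} the worst case is 3.
With {D1, D2, D3, D4} the worst case is 4.
No size-4 selection achieves below 3.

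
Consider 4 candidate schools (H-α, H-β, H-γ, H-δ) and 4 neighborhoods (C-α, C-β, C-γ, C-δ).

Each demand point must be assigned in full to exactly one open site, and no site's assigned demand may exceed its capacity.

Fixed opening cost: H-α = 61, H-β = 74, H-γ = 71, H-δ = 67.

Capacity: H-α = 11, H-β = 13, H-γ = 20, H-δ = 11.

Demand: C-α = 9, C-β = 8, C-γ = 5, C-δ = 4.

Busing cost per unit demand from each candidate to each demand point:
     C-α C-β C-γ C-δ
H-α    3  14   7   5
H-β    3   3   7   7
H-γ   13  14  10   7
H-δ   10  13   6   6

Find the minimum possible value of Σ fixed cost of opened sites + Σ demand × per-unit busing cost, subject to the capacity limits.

Open {H-α, H-β, H-δ}; cheapest assignment that respects the capacities:
  H-α (cap 11, load 9): C-α — cost 9×3 = 27
  H-β (cap 13, load 8): C-β — cost 8×3 = 24
  H-δ (cap 11, load 9): C-γ, C-δ — cost 5×6 + 4×6 = 54
  Shipping 105, fixed 202 → total 307.
  Any other capacity-feasible assignment to {H-α, H-β, H-δ} ships for at least 105.
Compare {H-α, H-β, H-γ}: its best feasible assignment gives total 320.
Compare {H-α, H-γ}: its best feasible assignment gives total 349.
Every other set of open sites that can feasibly serve all demand totals ≥ 320 even under its best assignment. Minimum: 307.

307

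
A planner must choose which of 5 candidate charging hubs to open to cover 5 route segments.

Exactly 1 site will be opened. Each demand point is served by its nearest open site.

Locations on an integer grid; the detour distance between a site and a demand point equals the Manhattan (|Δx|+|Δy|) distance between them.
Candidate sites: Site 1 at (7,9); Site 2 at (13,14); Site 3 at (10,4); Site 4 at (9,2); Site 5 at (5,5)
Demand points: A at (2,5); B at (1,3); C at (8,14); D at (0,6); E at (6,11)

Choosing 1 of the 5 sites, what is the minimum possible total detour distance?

34

Open {Site 5}.
  A→Site 5 3, B→Site 5 6, C→Site 5 12, D→Site 5 6, E→Site 5 7  ⇒ total 34.
Compare {Site 1}: total 40.
Compare {Site 3}: total 54.
No size-1 selection does better; minimum is 34.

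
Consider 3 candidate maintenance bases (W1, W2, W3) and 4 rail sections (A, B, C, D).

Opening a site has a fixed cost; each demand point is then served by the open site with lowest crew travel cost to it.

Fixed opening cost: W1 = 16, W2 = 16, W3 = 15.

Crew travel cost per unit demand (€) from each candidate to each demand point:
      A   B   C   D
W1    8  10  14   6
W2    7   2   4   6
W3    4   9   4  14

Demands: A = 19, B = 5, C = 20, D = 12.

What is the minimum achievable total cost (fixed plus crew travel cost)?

Open {W2, W3}: assign each demand point to its cheapest open site.
  A→W3 19×4=76, B→W2 5×2=10, C→W2 20×4=80, D→W2 12×6=72
  crew travel cost 238, fixed 31 → total 269.
Compare {W1, W2, W3}: crew travel cost 238 + fixed 47 = 285.
Compare {W1, W3}: crew travel cost 273 + fixed 31 = 304.
Compare {W2}: crew travel cost 295 + fixed 16 = 311.
All other subsets cost ≥ 285. Minimum total cost: 269.

269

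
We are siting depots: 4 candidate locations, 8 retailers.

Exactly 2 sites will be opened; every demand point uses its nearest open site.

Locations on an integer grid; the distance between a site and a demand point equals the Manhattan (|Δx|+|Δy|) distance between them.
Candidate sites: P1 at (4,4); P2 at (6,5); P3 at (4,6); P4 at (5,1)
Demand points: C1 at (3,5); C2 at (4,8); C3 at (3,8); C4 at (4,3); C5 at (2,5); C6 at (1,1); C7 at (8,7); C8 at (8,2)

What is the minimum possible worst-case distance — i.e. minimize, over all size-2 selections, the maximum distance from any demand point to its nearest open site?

5

Open {P3, P4}.
  Farthest demand point is C7 at distance 5 (to P3); all others are ≤ 5.
With {P1, P2} the worst case is 6.
With {P1, P3} the worst case is 6.
No size-2 selection achieves below 5.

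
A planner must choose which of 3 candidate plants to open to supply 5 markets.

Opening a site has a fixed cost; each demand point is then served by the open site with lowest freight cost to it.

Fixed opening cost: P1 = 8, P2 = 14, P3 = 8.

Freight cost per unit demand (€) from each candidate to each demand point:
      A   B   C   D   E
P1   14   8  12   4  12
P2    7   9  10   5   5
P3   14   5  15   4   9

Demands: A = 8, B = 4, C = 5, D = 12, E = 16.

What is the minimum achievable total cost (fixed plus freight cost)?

276

Open {P2, P3}: assign each demand point to its cheapest open site.
  A→P2 8×7=56, B→P3 4×5=20, C→P2 5×10=50, D→P3 12×4=48, E→P2 16×5=80
  freight cost 254, fixed 22 → total 276.
Compare {P1, P2, P3}: freight cost 254 + fixed 30 = 284.
Compare {P1, P2}: freight cost 266 + fixed 22 = 288.
Compare {P2}: freight cost 282 + fixed 14 = 296.
All other subsets cost ≥ 284. Minimum total cost: 276.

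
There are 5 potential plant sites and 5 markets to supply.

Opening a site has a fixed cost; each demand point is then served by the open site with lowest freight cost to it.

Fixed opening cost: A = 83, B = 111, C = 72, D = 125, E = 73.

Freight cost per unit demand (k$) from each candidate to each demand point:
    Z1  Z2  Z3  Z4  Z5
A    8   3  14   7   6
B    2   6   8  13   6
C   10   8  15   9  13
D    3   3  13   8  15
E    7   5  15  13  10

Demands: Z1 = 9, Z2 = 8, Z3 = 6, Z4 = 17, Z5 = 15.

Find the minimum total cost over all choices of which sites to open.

472

Open {A}: assign each demand point to its cheapest open site.
  Z1→A 9×8=72, Z2→A 8×3=24, Z3→A 6×14=84, Z4→A 17×7=119, Z5→A 15×6=90
  freight cost 389, fixed 83 → total 472.
Compare {A, B}: freight cost 299 + fixed 194 = 493.
Compare {B}: freight cost 425 + fixed 111 = 536.
Compare {A, E}: freight cost 380 + fixed 156 = 536.
All other subsets cost ≥ 493. Minimum total cost: 472.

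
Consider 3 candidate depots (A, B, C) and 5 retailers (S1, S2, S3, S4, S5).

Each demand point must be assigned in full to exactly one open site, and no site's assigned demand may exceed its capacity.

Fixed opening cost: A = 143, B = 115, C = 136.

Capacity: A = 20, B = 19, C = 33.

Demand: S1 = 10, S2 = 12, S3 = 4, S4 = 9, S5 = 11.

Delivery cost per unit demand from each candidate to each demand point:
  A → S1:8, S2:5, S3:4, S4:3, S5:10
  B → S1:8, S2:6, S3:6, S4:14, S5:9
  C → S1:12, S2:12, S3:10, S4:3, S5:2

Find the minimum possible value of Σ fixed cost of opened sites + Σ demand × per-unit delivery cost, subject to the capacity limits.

516

Open {B, C}; cheapest assignment that respects the capacities:
  B (cap 19, load 16): S2, S3 — cost 12×6 + 4×6 = 96
  C (cap 33, load 30): S1, S4, S5 — cost 10×12 + 9×3 + 11×2 = 169
  Shipping 265, fixed 251 → total 516.
  Any other capacity-feasible assignment to {B, C} ships for at least 265.
Compare {A, C}: its best feasible assignment gives total 524.
Compare {A, B, C}: its best feasible assignment gives total 599.
Every other set of open sites that can feasibly serve all demand totals ≥ 524 even under its best assignment. Minimum: 516.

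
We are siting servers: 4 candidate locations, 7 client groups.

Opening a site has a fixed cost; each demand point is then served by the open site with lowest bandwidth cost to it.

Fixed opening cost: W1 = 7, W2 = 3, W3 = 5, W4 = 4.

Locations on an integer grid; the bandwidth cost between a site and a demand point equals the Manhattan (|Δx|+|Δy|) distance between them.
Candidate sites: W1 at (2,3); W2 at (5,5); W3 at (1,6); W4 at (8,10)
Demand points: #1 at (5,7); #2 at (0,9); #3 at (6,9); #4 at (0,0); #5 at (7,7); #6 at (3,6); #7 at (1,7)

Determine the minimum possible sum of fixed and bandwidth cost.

Open {W2, W3}: assign each demand point to its cheapest open site.
  #1→W2 2, #2→W3 4, #3→W2 5, #4→W3 7, #5→W2 4, #6→W3 2, #7→W3 1
  bandwidth cost 25, fixed 8 → total 33.
Compare {W3, W4}: bandwidth cost 26 + fixed 9 = 35.
Compare {W2, W3, W4}: bandwidth cost 23 + fixed 12 = 35.
Compare {W1, W2, W3}: bandwidth cost 23 + fixed 15 = 38.
All other subsets cost ≥ 35. Minimum total cost: 33.

33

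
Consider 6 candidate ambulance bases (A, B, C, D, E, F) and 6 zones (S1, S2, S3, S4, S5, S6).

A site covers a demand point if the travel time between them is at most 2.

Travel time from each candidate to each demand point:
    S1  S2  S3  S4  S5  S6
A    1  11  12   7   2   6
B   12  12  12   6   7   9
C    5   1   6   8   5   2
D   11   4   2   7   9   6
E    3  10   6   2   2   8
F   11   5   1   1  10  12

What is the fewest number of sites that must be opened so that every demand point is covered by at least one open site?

Coverage sets (demand points within 2 of each site):
  A: {S1, S5}
  B: {}
  C: {S2, S6}
  D: {S3}
  E: {S4, S5}
  F: {S3, S4}
No 2 sites suffice: every size-2 union leaves at least one demand point uncovered.
But {A, C, F} covers everything, so the minimum is 3.

3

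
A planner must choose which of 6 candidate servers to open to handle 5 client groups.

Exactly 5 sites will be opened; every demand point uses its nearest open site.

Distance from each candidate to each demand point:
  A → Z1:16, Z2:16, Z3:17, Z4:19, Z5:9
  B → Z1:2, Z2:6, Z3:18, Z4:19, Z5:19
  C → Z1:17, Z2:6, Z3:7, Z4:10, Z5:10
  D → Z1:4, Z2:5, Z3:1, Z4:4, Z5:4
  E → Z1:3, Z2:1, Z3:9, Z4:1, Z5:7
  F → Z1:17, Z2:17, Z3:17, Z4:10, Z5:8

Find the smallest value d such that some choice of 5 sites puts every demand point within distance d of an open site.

Open {A, B, C, D, E}.
  Farthest demand point is Z5 at distance 4 (to D); all others are ≤ 4.
With {A, B, D, E, F} the worst case is 4.
With {A, C, D, E, F} the worst case is 4.
No size-5 selection achieves below 4.

4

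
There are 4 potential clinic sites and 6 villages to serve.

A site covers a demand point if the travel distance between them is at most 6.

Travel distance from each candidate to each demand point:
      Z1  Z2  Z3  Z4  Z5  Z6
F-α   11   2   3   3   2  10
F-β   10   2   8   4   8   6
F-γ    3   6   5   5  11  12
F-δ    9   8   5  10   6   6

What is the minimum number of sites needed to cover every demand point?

2

Coverage sets (demand points within 6 of each site):
  F-α: {Z2, Z3, Z4, Z5}
  F-β: {Z2, Z4, Z6}
  F-γ: {Z1, Z2, Z3, Z4}
  F-δ: {Z3, Z5, Z6}
No single site covers all 6 demand points.
But {F-γ, F-δ} covers everything, so the minimum is 2.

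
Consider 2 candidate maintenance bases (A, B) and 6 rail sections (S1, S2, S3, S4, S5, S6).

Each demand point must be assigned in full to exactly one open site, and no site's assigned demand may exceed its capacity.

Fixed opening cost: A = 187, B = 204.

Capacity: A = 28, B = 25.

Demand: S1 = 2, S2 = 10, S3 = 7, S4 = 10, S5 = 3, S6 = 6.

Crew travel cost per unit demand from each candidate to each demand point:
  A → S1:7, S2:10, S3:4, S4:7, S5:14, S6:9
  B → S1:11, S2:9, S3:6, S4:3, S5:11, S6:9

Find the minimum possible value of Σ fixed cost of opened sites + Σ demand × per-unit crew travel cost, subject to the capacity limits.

640

Open {A, B}; cheapest assignment that respects the capacities:
  A (cap 28, load 15): S1, S3, S6 — cost 2×7 + 7×4 + 6×9 = 96
  B (cap 25, load 23): S2, S4, S5 — cost 10×9 + 10×3 + 3×11 = 153
  Shipping 249, fixed 391 → total 640.
  Any other capacity-feasible assignment to {A, B} ships for at least 249.
Total demand is 38 and no other set of sites has combined capacity ≥ 38, so {A, B} is the only feasible choice of open sites. Minimum: 640.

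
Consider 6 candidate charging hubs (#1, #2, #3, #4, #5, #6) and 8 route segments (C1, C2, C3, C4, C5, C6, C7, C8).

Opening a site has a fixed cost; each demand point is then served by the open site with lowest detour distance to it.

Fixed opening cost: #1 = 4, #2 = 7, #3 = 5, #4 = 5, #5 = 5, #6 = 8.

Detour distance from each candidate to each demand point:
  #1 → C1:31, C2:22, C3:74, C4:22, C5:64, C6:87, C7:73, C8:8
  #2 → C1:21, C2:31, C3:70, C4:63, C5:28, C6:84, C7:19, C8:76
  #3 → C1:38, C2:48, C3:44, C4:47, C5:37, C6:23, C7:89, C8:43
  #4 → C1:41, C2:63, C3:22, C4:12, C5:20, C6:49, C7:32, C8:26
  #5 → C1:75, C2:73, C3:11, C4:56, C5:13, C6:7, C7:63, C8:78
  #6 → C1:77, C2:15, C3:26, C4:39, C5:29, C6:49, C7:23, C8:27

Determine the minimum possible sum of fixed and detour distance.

134

Open {#1, #2, #4, #5}: assign each demand point to its cheapest open site.
  C1→#2 21, C2→#1 22, C3→#5 11, C4→#4 12, C5→#5 13, C6→#5 7, C7→#2 19, C8→#1 8
  detour distance 113, fixed 21 → total 134.
Compare {#1, #2, #4, #5, #6}: detour distance 106 + fixed 29 = 135.
Compare {#1, #2, #5}: detour distance 123 + fixed 16 = 139.
Compare {#1, #2, #3, #4, #5}: detour distance 113 + fixed 26 = 139.
All other subsets cost ≥ 135. Minimum total cost: 134.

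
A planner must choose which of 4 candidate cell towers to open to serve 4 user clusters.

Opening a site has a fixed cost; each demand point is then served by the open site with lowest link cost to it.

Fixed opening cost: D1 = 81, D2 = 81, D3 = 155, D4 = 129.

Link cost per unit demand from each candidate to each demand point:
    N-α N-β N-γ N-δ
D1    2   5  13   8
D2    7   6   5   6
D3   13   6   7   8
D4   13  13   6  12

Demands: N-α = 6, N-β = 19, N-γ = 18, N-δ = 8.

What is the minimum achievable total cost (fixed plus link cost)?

375

Open {D2}: assign each demand point to its cheapest open site.
  N-α→D2 6×7=42, N-β→D2 19×6=114, N-γ→D2 18×5=90, N-δ→D2 8×6=48
  link cost 294, fixed 81 → total 375.
Compare {D1, D2}: link cost 245 + fixed 162 = 407.
Compare {D1}: link cost 405 + fixed 81 = 486.
Compare {D1, D4}: link cost 279 + fixed 210 = 489.
All other subsets cost ≥ 407. Minimum total cost: 375.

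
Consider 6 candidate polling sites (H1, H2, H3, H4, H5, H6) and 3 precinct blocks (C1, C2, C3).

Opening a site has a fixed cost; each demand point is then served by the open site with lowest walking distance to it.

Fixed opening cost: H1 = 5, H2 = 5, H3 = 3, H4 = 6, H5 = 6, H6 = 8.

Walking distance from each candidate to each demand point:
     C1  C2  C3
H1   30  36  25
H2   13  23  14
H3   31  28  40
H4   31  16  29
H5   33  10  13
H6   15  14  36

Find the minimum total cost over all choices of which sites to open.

47

Open {H2, H5}: assign each demand point to its cheapest open site.
  C1→H2 13, C2→H5 10, C3→H5 13
  walking distance 36, fixed 11 → total 47.
Compare {H2, H3, H5}: walking distance 36 + fixed 14 = 50.
Compare {H5, H6}: walking distance 38 + fixed 14 = 52.
Compare {H1, H2, H5}: walking distance 36 + fixed 16 = 52.
All other subsets cost ≥ 50. Minimum total cost: 47.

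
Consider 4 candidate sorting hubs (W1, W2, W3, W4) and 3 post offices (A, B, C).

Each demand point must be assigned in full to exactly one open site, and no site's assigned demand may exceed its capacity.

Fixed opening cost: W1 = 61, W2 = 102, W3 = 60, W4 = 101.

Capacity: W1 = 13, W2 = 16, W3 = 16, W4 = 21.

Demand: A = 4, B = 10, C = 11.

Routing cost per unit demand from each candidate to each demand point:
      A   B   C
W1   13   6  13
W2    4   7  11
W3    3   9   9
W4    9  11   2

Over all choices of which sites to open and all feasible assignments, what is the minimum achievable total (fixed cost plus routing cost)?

280

Open {W1, W4}; cheapest assignment that respects the capacities:
  W1 (cap 13, load 10): B — cost 10×6 = 60
  W4 (cap 21, load 15): A, C — cost 4×9 + 11×2 = 58
  Shipping 118, fixed 162 → total 280.
  Any other capacity-feasible assignment to {W1, W4} ships for at least 118.
Compare {W3, W4}: its best feasible assignment gives total 285.
Compare {W1, W3}: its best feasible assignment gives total 292.
Every other set of open sites that can feasibly serve all demand totals ≥ 285 even under its best assignment. Minimum: 280.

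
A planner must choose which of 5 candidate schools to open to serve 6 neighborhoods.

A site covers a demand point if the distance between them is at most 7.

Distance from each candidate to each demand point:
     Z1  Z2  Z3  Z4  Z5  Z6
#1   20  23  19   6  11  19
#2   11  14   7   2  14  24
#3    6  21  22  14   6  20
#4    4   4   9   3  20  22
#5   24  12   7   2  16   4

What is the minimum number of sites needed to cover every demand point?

3

Coverage sets (demand points within 7 of each site):
  #1: {Z4}
  #2: {Z3, Z4}
  #3: {Z1, Z5}
  #4: {Z1, Z2, Z4}
  #5: {Z3, Z4, Z6}
No 2 sites suffice: every size-2 union leaves at least one demand point uncovered.
But {#3, #4, #5} covers everything, so the minimum is 3.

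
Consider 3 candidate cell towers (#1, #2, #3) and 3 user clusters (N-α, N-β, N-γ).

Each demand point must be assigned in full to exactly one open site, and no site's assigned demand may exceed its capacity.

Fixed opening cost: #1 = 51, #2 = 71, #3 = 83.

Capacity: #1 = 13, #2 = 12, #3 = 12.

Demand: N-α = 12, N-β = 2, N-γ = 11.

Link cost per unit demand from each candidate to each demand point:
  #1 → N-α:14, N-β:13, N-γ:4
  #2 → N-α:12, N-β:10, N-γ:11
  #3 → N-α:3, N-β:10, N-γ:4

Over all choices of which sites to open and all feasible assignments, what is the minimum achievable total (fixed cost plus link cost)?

240

Open {#1, #3}; cheapest assignment that respects the capacities:
  #1 (cap 13, load 13): N-β, N-γ — cost 2×13 + 11×4 = 70
  #3 (cap 12, load 12): N-α — cost 12×3 = 36
  Shipping 106, fixed 134 → total 240.
  Any other capacity-feasible assignment to {#1, #3} ships for at least 106.
Compare {#1, #2, #3}: its best feasible assignment gives total 305.
Compare {#1, #2}: its best feasible assignment gives total 336.
Every other set of open sites that can feasibly serve all demand totals ≥ 305 even under its best assignment. Minimum: 240.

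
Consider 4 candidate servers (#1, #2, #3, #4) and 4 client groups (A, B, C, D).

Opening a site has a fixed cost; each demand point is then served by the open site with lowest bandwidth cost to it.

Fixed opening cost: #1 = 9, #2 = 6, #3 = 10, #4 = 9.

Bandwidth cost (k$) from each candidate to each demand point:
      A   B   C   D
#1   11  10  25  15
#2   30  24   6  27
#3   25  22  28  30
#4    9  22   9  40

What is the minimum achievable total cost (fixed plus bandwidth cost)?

57

Open {#1, #2}: assign each demand point to its cheapest open site.
  A→#1 11, B→#1 10, C→#2 6, D→#1 15
  bandwidth cost 42, fixed 15 → total 57.
Compare {#1, #4}: bandwidth cost 43 + fixed 18 = 61.
Compare {#1, #2, #4}: bandwidth cost 40 + fixed 24 = 64.
Compare {#1, #2, #3}: bandwidth cost 42 + fixed 25 = 67.
All other subsets cost ≥ 61. Minimum total cost: 57.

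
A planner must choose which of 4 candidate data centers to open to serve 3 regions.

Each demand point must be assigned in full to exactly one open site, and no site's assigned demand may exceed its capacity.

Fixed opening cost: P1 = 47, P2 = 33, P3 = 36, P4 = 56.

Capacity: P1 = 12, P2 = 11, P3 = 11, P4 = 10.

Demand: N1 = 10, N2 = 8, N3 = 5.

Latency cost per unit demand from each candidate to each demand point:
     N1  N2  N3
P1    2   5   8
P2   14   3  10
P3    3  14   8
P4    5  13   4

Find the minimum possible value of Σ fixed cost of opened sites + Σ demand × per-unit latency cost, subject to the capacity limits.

199

Open {P2, P3, P4}; cheapest assignment that respects the capacities:
  P2 (cap 11, load 8): N2 — cost 8×3 = 24
  P3 (cap 11, load 10): N1 — cost 10×3 = 30
  P4 (cap 10, load 5): N3 — cost 5×4 = 20
  Shipping 74, fixed 125 → total 199.
  Any other capacity-feasible assignment to {P2, P3, P4} ships for at least 74.
Compare {P1, P2, P3}: its best feasible assignment gives total 200.
Compare {P1, P2, P4}: its best feasible assignment gives total 200.
Every other set of open sites that can feasibly serve all demand totals ≥ 200 even under its best assignment. Minimum: 199.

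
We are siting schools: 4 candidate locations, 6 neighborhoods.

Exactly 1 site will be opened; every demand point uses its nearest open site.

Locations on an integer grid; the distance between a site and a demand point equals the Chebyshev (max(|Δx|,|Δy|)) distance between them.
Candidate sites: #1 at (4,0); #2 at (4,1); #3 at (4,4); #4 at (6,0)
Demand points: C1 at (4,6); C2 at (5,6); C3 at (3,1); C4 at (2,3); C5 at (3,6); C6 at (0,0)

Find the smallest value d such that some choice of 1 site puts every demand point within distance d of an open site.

4

Open {#3}.
  Farthest demand point is C6 at distance 4 (to #3); all others are ≤ 4.
With {#2} the worst case is 5.
With {#1} the worst case is 6.
No size-1 selection achieves below 4.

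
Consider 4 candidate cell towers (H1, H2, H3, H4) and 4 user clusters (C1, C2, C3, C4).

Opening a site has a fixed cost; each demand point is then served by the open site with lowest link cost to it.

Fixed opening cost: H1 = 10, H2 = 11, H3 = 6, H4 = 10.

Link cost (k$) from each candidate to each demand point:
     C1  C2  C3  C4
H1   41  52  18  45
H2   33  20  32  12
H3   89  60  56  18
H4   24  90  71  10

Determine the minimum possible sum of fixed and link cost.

103

Open {H1, H2, H4}: assign each demand point to its cheapest open site.
  C1→H4 24, C2→H2 20, C3→H1 18, C4→H4 10
  link cost 72, fixed 31 → total 103.
Compare {H1, H2}: link cost 83 + fixed 21 = 104.
Compare {H2, H4}: link cost 86 + fixed 21 = 107.
Compare {H2}: link cost 97 + fixed 11 = 108.
All other subsets cost ≥ 104. Minimum total cost: 103.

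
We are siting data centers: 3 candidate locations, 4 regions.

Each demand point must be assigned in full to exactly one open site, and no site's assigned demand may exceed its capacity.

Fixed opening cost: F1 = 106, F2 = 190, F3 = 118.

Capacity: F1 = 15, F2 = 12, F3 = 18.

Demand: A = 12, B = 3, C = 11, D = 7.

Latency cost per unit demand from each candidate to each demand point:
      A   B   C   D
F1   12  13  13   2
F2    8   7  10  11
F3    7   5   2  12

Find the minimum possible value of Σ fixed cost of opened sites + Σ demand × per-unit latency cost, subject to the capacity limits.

513

Open {F1, F3}; cheapest assignment that respects the capacities:
  F1 (cap 15, load 15): A, B — cost 12×12 + 3×13 = 183
  F3 (cap 18, load 18): C, D — cost 11×2 + 7×12 = 106
  Shipping 289, fixed 224 → total 513.
  Any other capacity-feasible assignment to {F1, F3} ships for at least 289.
Compare {F1, F2, F3}: its best feasible assignment gives total 561.
Every other set of open sites that can feasibly serve all demand totals ≥ 561 even under its best assignment. Minimum: 513.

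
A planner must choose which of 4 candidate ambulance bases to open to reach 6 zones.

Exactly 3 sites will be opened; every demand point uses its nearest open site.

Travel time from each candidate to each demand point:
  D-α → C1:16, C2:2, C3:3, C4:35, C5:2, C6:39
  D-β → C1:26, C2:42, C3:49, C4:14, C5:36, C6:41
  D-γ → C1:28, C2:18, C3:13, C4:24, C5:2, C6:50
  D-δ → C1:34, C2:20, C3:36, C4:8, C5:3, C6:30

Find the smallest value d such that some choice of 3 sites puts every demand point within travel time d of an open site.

Open {D-α, D-β, D-δ}.
  Farthest demand point is C6 at travel time 30 (to D-δ); all others are ≤ 30.
With {D-α, D-γ, D-δ} the worst case is 30.
With {D-β, D-γ, D-δ} the worst case is 30.
No size-3 selection achieves below 30.

30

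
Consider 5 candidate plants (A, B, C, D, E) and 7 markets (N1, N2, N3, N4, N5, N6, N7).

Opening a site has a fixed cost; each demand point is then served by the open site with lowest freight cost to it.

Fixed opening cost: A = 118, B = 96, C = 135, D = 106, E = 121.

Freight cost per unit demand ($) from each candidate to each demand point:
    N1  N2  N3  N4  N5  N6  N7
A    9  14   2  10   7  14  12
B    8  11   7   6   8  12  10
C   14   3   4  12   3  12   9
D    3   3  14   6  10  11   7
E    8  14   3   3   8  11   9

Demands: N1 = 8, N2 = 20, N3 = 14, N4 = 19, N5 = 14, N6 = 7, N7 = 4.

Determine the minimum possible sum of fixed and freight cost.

627

Open {D, E}: assign each demand point to its cheapest open site.
  N1→D 8×3=24, N2→D 20×3=60, N3→E 14×3=42, N4→E 19×3=57, N5→E 14×8=112, N6→D 7×11=77, N7→D 4×7=28
  freight cost 400, fixed 227 → total 627.
Compare {C, E}: freight cost 378 + fixed 256 = 634.
Compare {C, D}: freight cost 401 + fixed 241 = 642.
Compare {A, D}: freight cost 429 + fixed 224 = 653.
All other subsets cost ≥ 634. Minimum total cost: 627.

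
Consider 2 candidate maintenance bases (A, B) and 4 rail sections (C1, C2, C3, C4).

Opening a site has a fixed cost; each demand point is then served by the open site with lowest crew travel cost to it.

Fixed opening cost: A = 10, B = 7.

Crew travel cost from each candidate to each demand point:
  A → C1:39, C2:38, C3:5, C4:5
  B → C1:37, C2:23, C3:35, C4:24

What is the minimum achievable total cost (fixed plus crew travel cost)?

87

Open {A, B}: assign each demand point to its cheapest open site.
  C1→B 37, C2→B 23, C3→A 5, C4→A 5
  crew travel cost 70, fixed 17 → total 87.
Compare {A}: crew travel cost 87 + fixed 10 = 97.
Compare {B}: crew travel cost 119 + fixed 7 = 126.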